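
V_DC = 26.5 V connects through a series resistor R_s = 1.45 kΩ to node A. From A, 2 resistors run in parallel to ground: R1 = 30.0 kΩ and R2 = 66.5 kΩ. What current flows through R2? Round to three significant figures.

I ≈ 0.372 mA

Combine the parallel branches: R_p = (1/30.0 + 1/66.5)⁻¹ = 20.67 kΩ.
V_A by voltage divider: V_A = 26.5 × 20.67/(1.45 + 20.67) = 24.76 V.
I(R2) = V_A / R2 = 24.76/66.5 = 0.3724 mA.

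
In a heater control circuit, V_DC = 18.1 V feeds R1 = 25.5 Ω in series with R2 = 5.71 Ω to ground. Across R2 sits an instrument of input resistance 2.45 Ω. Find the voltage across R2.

The load sits in parallel with R2, giving an effective lower resistance R2' = R2·R_L/(R2+R_L) = 1.714 Ω.
Then V_out = V_DC · R2'/(R1 + R2') = 18.1 × 1.714/27.21 = 1.140 V.
(Unloaded it would be 3.31 V; the load pulls it down.)

V_out ≈ 1.14 V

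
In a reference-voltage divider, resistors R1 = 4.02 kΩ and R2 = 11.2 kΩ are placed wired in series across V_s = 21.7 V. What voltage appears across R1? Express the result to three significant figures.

ΣR = 4.02 + 11.2 = 15.22 kΩ.
Voltage divider: V = V_s · (4.020 / 15.22) = 21.7 × 0.2641 = 5.732 V.

V ≈ 5.73 V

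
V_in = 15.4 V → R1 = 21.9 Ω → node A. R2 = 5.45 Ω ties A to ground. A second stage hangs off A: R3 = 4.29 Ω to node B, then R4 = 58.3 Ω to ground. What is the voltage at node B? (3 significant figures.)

The second stage (R3 + R4 = 62.59 Ω) loads node A in parallel with R2.
R2 ‖ (R3+R4) = 5.013 Ω.
First divider: V_A = V_in · 5.013/(21.9 + 5.013) = 2.869 V.
V_B = V_A × 0.9315 = 2.672 V.

V_B ≈ 2.67 V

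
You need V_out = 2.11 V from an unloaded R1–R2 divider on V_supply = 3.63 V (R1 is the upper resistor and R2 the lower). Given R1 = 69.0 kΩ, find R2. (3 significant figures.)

The divider ratio is R2/(R1+R2) = 2.11/3.63 = 0.5813.
So R2 = R1 · V_out/(V_supply − V_out) = 69.0 × 2.11/(3.63 − 2.11) = 69.0 × 1.388 = 95.78 kΩ.

R2 ≈ 95.8 kΩ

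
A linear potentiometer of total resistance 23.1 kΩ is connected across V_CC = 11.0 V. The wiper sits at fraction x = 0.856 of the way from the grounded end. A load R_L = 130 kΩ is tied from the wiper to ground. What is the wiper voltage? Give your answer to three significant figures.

Lower segment x·R_p = 19.77 kΩ; upper segment (1−x)·R_p = 3.326 kΩ.
(x·R_p) ‖ R_L = 17.16 kΩ.
V_out = 11.0 × 17.16/(3.326 + 17.16) = 9.214 V.

V_out ≈ 9.21 V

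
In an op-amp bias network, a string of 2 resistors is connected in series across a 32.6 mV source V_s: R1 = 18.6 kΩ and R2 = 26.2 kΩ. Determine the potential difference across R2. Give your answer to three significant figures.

V ≈ 19.1 mV

Series total: ΣR = 18.6 + 26.2 = 44.80 kΩ.
V = V_s · R/ΣR = 32.6 × 0.5848 = 19.07 mV.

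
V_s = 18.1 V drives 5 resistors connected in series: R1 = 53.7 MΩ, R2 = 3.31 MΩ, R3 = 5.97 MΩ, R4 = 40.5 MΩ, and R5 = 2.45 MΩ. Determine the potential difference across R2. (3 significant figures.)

ΣR = 53.7 + 3.31 + 5.97 + 40.5 + 2.45 = 105.9 MΩ.
By the voltage-divider rule, V = 18.1 × 3.310/105.9 = 0.5656 V.

V ≈ 0.566 V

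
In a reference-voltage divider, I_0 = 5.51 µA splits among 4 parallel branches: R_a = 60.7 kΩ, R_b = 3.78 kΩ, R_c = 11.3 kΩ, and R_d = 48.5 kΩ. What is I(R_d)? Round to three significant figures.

Conductances: ΣG = 1/60.7 + 1/3.78 + 1/11.3 + 1/48.5 = 0.3901 (1/kΩ).
R_d takes the fraction G_k/ΣG = 0.02062/0.3901 = 0.05285, so I = 5.51 × 0.05285 = 0.2912 µA.

I ≈ 0.291 µA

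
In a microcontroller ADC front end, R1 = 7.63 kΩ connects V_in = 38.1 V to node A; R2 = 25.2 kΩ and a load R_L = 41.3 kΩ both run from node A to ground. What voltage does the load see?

V_out ≈ 25.6 V

The load sits in parallel with R2, giving an effective lower resistance R2' = R2·R_L/(R2+R_L) = 15.65 kΩ.
Now apply the divider: V_out = 38.1 × 0.6723 = 25.61 V.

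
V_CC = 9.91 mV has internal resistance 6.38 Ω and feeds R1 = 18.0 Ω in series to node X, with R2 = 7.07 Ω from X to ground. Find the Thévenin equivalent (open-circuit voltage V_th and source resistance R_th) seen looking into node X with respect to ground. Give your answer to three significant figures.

R1' = 6.38 + 18.0 = 24.38 Ω (source resistance + R1).
V_th is the unloaded tap voltage: V_CC · R2/(R1'+R2) = 9.91 × 0.2248 = 2.228 mV.
With V_CC suppressed (replaced by a short), R_th = R1' ‖ R2 = (24.38 × 7.07)/(24.38 + 7.07) = 5.481 Ω.

V_th ≈ 2.23 mV, R_th ≈ 5.48 Ω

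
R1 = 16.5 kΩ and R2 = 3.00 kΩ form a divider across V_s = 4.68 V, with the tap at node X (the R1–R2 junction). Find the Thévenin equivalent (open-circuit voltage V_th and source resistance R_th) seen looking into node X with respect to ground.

Open-circuit (no load on X): V_th = V_s · R2/(R1 + R2) = 4.68 × 3.00/(16.50 + 3.00) = 0.7200 V.
Looking into X with the source shorted: R_th = R1·R2/(R1+R2) = 16.50 × 3.00/19.50 = 2.538 kΩ.

V_th ≈ 0.720 V, R_th ≈ 2.54 kΩ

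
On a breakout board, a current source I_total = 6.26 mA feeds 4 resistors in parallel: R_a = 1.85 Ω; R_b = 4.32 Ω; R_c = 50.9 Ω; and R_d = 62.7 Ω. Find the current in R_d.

ΣG = 1/1.85 + 1/4.32 + 1/50.9 + 1/62.7 = 0.8076.
By the current-divider rule, I = I_total · G_k/ΣG = 6.26 × 0.01975 = 0.1236 mA.

I ≈ 0.124 mA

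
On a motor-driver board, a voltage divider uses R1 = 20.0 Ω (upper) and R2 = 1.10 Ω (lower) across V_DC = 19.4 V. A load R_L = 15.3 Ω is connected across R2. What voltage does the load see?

R2 ‖ R_L = (1.10 × 15.3)/(1.10 + 15.3) = 1.026 Ω.
Then V_out = V_DC · R2'/(R1 + R2') = 19.4 × 1.026/21.03 = 0.9468 V.
(Unloaded it would be 1.01 V; the load pulls it down.)

V_out ≈ 0.947 V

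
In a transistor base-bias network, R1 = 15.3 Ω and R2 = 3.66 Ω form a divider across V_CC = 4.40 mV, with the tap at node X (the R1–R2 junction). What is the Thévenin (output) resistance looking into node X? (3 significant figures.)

Looking into X with the source shorted: R_th = R1·R2/(R1+R2) = 15.30 × 3.66/18.96 = 2.953 Ω.

R_th ≈ 2.95 Ω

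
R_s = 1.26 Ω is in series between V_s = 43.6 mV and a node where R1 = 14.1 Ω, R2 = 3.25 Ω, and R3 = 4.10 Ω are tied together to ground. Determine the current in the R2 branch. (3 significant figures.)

I ≈ 7.52 mA

Parallel bank: R_p = 1/(1/14.1 + 1/3.25 + 1/4.10) = 1.606 Ω.
V_A = 43.6 × 1.606/2.866 = 24.43 mV.
I(R2) = V_A / R2 = 24.43/3.25 = 7.518 mA.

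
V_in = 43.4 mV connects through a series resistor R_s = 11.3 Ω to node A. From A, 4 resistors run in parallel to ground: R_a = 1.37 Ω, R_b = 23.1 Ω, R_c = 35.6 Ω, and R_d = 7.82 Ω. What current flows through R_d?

I ≈ 0.483 mA

Parallel bank: R_p = 1/(1/1.37 + 1/23.1 + 1/35.6 + 1/7.82) = 1.076 Ω.
V_A by voltage divider: V_A = 43.4 × 1.076/(11.3 + 1.076) = 3.774 mV.
I(R_d) = V_A / R_d = 3.774/7.82 = 0.4826 mA.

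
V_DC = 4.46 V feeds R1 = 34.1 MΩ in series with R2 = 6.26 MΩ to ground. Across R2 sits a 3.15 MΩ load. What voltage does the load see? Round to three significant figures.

V_out ≈ 0.258 V

First combine the lower leg with the load: R2 ‖ R_L = 2.096 MΩ.
Then V_out = V_DC · R2'/(R1 + R2') = 4.46 × 2.096/36.20 = 0.2582 V.
(Unloaded it would be 0.692 V; the load pulls it down.)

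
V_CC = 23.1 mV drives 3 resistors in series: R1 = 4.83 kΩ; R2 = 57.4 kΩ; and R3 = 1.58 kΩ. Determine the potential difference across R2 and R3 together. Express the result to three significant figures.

V ≈ 21.4 mV

ΣR = 4.83 + 57.4 + 1.58 = 63.81 kΩ.
R_{R2..R3} = 57.4 + 1.58 = 58.98 kΩ.
Voltage divider: V = V_CC · (58.98 / 63.81) = 23.1 × 0.9243 = 21.35 mV.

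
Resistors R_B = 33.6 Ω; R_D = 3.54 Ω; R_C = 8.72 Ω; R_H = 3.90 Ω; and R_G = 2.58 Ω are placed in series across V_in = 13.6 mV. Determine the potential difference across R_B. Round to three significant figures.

V ≈ 8.73 mV

Total series resistance ΣR = 33.6 + 3.54 + 8.72 + 3.90 + 2.58 = 52.34 Ω.
V = V_in · R/ΣR = 13.6 × 0.6420 = 8.731 mV.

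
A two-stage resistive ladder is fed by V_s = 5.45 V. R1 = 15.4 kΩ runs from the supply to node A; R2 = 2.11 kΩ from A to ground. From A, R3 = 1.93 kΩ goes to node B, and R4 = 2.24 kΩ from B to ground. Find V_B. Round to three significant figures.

V_B ≈ 0.244 V

Looking into the second stage from A: R3 + R4 = 4.170 kΩ appears in parallel with R2.
R2 ‖ (R3+R4) = 1.401 kΩ.
V_A = 5.45 × 1.401/(15.4 + 1.401) = 0.4545 V.
V_B = V_A × 0.5372 = 0.2441 V.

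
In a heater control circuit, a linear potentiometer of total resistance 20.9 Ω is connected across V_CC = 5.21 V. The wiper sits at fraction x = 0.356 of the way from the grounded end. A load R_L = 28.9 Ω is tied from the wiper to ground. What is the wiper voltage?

V_out ≈ 1.59 V

Split the track: R_lower = x·R_p = 7.440 Ω, R_upper = (1−x)·R_p = 13.46 Ω.
Lower segment in parallel with the load: 7.440 ‖ 28.9 = 5.917 Ω.
Then V_out = V_CC · 5.917/(13.46 + 5.917) = 1.591 V.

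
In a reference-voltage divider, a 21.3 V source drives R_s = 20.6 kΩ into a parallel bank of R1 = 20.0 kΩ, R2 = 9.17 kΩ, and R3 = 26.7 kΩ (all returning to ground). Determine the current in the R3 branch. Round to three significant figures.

Combine the parallel branches: R_p = (1/20.0 + 1/9.17 + 1/26.7)⁻¹ = 5.089 kΩ.
V_A by voltage divider: V_A = 21.3 × 5.089/(20.6 + 5.089) = 4.220 V.
I(R3) = V_A / R3 = 4.220/26.7 = 0.1580 mA.

I ≈ 0.158 mA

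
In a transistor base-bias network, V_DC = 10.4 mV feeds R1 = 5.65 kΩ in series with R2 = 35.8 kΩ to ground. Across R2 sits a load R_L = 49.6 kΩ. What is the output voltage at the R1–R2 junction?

V_out ≈ 8.18 mV

R2 ‖ R_L = (35.8 × 49.6)/(35.8 + 49.6) = 20.79 kΩ.
Then V_out = V_DC · R2'/(R1 + R2') = 10.4 × 20.79/26.44 = 8.178 mV.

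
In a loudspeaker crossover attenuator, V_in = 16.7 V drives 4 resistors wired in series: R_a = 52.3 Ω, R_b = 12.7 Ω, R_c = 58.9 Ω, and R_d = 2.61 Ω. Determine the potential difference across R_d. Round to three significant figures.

ΣR = 52.3 + 12.7 + 58.9 + 2.61 = 126.5 Ω.
Voltage divider: V = V_in · (2.610 / 126.5) = 16.7 × 0.02063 = 0.3445 V.

V ≈ 0.345 V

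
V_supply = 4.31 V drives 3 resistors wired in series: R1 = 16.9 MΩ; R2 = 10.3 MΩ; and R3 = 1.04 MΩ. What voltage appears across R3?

V ≈ 0.159 V

Total series resistance ΣR = 16.9 + 10.3 + 1.04 = 28.24 MΩ.
By the voltage-divider rule, V = 4.31 × 1.040/28.24 = 0.1587 V.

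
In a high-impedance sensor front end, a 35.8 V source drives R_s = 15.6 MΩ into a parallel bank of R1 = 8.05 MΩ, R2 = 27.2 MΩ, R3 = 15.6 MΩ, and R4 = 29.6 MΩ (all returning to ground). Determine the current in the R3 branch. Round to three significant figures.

Combine the parallel branches: R_p = (1/8.05 + 1/27.2 + 1/15.6 + 1/29.6)⁻¹ = 3.863 MΩ.
V_A = 35.8 × 3.863/19.46 = 7.105 V.
Branch current I = V_A/R3 = 7.105/15.6 = 0.4555 µA.

I ≈ 0.455 µA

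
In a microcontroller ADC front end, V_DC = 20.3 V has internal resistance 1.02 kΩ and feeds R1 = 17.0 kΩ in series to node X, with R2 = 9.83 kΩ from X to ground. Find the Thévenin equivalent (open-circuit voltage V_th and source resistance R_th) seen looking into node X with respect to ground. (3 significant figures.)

R1' = 1.02 + 17.0 = 18.02 kΩ (source resistance + R1).
With X open, the divider is unloaded: V_th = 20.3 × 9.83/27.85 = 7.165 V.
With V_DC suppressed (replaced by a short), R_th = R1' ‖ R2 = (18.02 × 9.83)/(18.02 + 9.83) = 6.360 kΩ.

V_th ≈ 7.17 V, R_th ≈ 6.36 kΩ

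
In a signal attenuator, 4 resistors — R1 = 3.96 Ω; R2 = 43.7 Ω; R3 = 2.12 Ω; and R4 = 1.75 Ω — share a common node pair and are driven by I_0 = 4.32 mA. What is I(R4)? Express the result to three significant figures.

ΣG = 1/3.96 + 1/43.7 + 1/2.12 + 1/1.75 = 1.319.
R4 takes the fraction G_k/ΣG = 0.5714/1.319 = 0.4334, so I = 4.32 × 0.4334 = 1.872 mA.

I ≈ 1.87 mA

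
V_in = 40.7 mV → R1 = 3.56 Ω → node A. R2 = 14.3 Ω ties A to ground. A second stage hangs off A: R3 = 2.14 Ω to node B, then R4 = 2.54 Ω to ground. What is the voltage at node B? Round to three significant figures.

The second stage (R3 + R4 = 4.680 Ω) loads node A in parallel with R2.
R2 ‖ (R3+R4) = 3.526 Ω.
V_A = 40.7 × 3.526/(3.56 + 3.526) = 20.25 mV.
V_B = V_A × 0.5427 = 10.99 mV.

V_B ≈ 11.0 mV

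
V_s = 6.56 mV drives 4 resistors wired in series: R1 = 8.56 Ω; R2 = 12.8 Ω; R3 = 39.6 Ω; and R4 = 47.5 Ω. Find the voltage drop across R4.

V ≈ 2.87 mV

ΣR = 8.56 + 12.8 + 39.6 + 47.5 = 108.5 Ω.
By the voltage-divider rule, V = 6.56 × 47.50/108.5 = 2.873 mV.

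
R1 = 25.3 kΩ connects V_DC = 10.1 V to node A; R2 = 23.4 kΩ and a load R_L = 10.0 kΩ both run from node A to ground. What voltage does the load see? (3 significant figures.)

V_out ≈ 2.19 V

First combine the lower leg with the load: R2 ‖ R_L = 7.006 kΩ.
Now apply the divider: V_out = 10.1 × 0.2169 = 2.190 V.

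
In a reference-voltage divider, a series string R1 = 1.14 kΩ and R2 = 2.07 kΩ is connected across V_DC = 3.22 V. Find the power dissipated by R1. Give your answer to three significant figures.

P ≈ 1.15 mW

ΣR = 3.210 kΩ → I = 3.22/3.210 = 1.003 mA.
V(R1) = I·R = 1.144 V; P = V·I = 1.144 × 1.003 = 1.147 mW.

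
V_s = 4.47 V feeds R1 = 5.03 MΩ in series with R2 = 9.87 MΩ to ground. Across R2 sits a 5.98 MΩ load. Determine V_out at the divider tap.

V_out ≈ 1.90 V

First combine the lower leg with the load: R2 ‖ R_L = 3.724 MΩ.
Voltage divider with the loaded lower leg: V_out = 4.47 × 3.724/(5.03 + 3.724) = 4.47 × 0.4254 = 1.902 V.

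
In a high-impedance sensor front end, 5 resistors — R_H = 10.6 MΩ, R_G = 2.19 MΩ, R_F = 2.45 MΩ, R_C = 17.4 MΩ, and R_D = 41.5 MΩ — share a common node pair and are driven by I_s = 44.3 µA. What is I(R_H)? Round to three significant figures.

Total conductance ΣG = 1/10.6 + 1/2.19 + 1/2.45 + 1/17.4 + 1/41.5 = 1.041 (units of 1/MΩ).
By the current-divider rule, I = I_s · G_k/ΣG = 44.3 × 0.09065 = 4.016 µA.

I ≈ 4.02 µA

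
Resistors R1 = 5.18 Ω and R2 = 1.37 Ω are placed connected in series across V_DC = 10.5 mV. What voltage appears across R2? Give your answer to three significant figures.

ΣR = 5.18 + 1.37 = 6.550 Ω.
V = V_DC · R/ΣR = 10.5 × 0.2092 = 2.196 mV.

V ≈ 2.20 mV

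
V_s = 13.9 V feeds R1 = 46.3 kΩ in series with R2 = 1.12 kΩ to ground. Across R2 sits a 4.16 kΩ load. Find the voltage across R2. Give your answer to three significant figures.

V_out ≈ 0.260 V

First combine the lower leg with the load: R2 ‖ R_L = 0.8824 kΩ.
Then V_out = V_s · R2'/(R1 + R2') = 13.9 × 0.8824/47.18 = 0.2600 V.
(Unloaded it would be 0.328 V; the load pulls it down.)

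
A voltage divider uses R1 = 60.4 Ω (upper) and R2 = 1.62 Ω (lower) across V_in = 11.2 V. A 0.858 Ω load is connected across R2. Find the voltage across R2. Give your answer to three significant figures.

The load sits in parallel with R2, giving an effective lower resistance R2' = R2·R_L/(R2+R_L) = 0.5609 Ω.
Now apply the divider: V_out = 11.2 × 0.009201 = 0.1031 V.

V_out ≈ 0.103 V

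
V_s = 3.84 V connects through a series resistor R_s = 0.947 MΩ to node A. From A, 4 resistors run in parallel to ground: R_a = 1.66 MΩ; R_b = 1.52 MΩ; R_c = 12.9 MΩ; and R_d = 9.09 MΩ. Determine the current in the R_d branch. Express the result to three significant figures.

I ≈ 0.178 µA

Combine the parallel branches: R_p = (1/1.66 + 1/1.52 + 1/12.9 + 1/9.09)⁻¹ = 0.6907 MΩ.
Node voltage V_A = V_s · R_p/(R_s + R_p) = 3.84 × 0.4217 = 1.620 V.
Branch current I = V_A/R_d = 1.620/9.09 = 0.1782 µA.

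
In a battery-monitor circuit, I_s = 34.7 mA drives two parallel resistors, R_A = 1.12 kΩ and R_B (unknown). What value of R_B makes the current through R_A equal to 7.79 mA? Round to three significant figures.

R_B ≈ 0.324 kΩ

Two-branch current divider: I_A = I_s · R_B/(R_A + R_B).
With f = 0.2245, R_B = R_A · f/(1−f) = 1.12 × 0.2895 = 0.3242 kΩ.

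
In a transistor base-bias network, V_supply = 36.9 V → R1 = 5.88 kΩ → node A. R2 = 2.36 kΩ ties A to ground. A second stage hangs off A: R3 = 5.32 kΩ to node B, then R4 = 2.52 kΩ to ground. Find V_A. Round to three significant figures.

Node A sees R2 in parallel with the series input of stage 2, R3 + R4 = 7.840 kΩ.
R2 ‖ (R3+R4) = 1.814 kΩ.
First divider: V_A = V_supply · 1.814/(5.88 + 1.814) = 8.700 V.

V_A ≈ 8.70 V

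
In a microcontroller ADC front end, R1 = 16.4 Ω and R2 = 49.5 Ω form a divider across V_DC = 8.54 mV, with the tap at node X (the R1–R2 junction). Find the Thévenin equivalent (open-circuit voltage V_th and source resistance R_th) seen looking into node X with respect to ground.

V_th ≈ 6.41 mV, R_th ≈ 12.3 Ω

With X open, the divider is unloaded: V_th = 8.54 × 49.5/65.90 = 6.415 mV.
Zeroing V_DC shorts the top of R1 to ground, so R_th = R1 ‖ R2 = 12.32 Ω.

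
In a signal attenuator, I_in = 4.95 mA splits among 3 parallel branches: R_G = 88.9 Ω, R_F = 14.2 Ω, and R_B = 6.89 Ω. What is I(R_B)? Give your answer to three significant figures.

I ≈ 3.17 mA

Conductances: ΣG = 1/88.9 + 1/14.2 + 1/6.89 = 0.2268 (1/Ω).
R_B takes the fraction G_k/ΣG = 0.1451/0.2268 = 0.6399, so I = 4.95 × 0.6399 = 3.168 mA.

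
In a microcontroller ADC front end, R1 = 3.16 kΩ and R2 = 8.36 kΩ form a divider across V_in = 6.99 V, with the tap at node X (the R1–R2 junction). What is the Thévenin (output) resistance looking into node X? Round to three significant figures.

R_th ≈ 2.29 kΩ

Looking into X with the source shorted: R_th = R1·R2/(R1+R2) = 3.160 × 8.36/11.52 = 2.293 kΩ.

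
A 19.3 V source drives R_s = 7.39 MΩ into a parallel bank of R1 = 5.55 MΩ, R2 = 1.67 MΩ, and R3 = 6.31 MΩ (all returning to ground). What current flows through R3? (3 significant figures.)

I ≈ 0.386 µA

Parallel bank: R_p = 1/(1/5.55 + 1/1.67 + 1/6.31) = 1.067 MΩ.
V_A = 19.3 × 1.067/8.457 = 2.434 V.
Branch current I = V_A/R3 = 2.434/6.31 = 0.3858 µA.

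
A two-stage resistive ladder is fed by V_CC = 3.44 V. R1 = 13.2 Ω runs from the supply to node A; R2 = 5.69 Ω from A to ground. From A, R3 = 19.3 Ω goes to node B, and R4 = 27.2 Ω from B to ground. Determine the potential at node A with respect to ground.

V_A ≈ 0.955 V

Looking into the second stage from A: R3 + R4 = 46.50 Ω appears in parallel with R2.
R2 ‖ (R3+R4) = 5.070 Ω.
So V_A = 3.44 × 0.2775 = 0.9546 V.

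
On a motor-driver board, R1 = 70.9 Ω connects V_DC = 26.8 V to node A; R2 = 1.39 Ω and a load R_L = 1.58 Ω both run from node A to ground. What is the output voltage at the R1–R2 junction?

V_out ≈ 0.277 V

First combine the lower leg with the load: R2 ‖ R_L = 0.7395 Ω.
Now apply the divider: V_out = 26.8 × 0.01032 = 0.2766 V.
(Unloaded it would be 0.515 V; the load pulls it down.)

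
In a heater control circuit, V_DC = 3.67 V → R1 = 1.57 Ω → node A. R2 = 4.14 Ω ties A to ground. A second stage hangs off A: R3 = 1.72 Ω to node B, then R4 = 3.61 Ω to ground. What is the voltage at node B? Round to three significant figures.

Looking into the second stage from A: R3 + R4 = 5.330 Ω appears in parallel with R2.
R2 ‖ (R3+R4) = 2.330 Ω.
First divider: V_A = V_DC · 2.330/(1.57 + 2.330) = 2.193 V.
V_B = V_A × 0.6773 = 1.485 V.

V_B ≈ 1.49 V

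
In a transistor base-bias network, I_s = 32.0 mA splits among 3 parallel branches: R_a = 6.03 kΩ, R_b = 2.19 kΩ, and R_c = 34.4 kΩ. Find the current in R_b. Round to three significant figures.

I ≈ 22.4 mA

Conductances: ΣG = 1/6.03 + 1/2.19 + 1/34.4 = 0.6515 (1/kΩ).
Current divider: I(R_b) = I_s · G_k/ΣG = 32.0 × (0.4566/0.6515) = 32.0 × 0.7008 = 22.43 mA.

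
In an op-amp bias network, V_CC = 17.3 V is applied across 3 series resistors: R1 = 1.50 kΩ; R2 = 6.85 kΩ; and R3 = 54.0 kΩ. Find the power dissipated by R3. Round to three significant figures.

Series current I = V_CC/ΣR = 17.3/62.35 = 0.2775 mA.
P(R3) = I²·R3 = (0.2775)² × 54.0 = 4.157 mW.

P ≈ 4.16 mW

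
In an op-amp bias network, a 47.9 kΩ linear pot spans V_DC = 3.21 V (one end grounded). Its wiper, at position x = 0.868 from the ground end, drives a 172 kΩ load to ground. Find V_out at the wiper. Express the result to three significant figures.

Lower segment x·R_p = 41.58 kΩ; upper segment (1−x)·R_p = 6.323 kΩ.
(x·R_p) ‖ R_L = 33.48 kΩ.
Then V_out = V_DC · 33.48/(6.323 + 33.48) = 2.700 V.

V_out ≈ 2.70 V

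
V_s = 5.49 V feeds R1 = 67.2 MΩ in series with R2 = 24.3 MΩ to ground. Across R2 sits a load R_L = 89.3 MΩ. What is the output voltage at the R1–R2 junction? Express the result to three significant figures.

R2 ‖ R_L = (24.3 × 89.3)/(24.3 + 89.3) = 19.10 MΩ.
Voltage divider with the loaded lower leg: V_out = 5.49 × 19.10/(67.2 + 19.10) = 5.49 × 0.2213 = 1.215 V.
(Unloaded it would be 1.46 V; the load pulls it down.)

V_out ≈ 1.22 V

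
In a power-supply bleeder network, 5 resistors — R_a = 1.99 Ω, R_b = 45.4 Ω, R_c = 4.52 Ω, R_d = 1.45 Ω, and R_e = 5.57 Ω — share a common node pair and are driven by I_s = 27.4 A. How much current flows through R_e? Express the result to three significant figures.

Conductances: ΣG = 1/1.99 + 1/45.4 + 1/4.52 + 1/1.45 + 1/5.57 = 1.615 (1/Ω).
By the current-divider rule, I = I_s · G_k/ΣG = 27.4 × 0.1112 = 3.046 A.

I ≈ 3.05 A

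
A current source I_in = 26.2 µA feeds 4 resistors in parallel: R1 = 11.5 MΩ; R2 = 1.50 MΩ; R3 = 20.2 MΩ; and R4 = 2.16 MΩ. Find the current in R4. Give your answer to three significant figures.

ΣG = 1/11.5 + 1/1.50 + 1/20.2 + 1/2.16 = 1.266.
Current divider: I(R4) = I_in · G_k/ΣG = 26.2 × (0.4630/1.266) = 26.2 × 0.3657 = 9.580 µA.

I ≈ 9.58 µA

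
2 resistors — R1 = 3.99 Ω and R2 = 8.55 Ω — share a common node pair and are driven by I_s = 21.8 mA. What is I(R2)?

Two-branch current divider: I_k = I_s · R_other/(R_1 + R_2).
I(R2) = 21.8 × 3.99/(3.99 + 8.55) = 21.8 × 0.3182 = 6.936 mA.

I ≈ 6.94 mA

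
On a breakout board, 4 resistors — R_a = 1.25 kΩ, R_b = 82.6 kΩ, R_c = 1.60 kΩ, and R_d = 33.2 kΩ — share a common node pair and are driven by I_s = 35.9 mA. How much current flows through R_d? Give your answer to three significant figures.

I ≈ 0.737 mA

Conductances: ΣG = 1/1.25 + 1/82.6 + 1/1.60 + 1/33.2 = 1.467 (1/kΩ).
R_d takes the fraction G_k/ΣG = 0.03012/1.467 = 0.02053, so I = 35.9 × 0.02053 = 0.7370 mA.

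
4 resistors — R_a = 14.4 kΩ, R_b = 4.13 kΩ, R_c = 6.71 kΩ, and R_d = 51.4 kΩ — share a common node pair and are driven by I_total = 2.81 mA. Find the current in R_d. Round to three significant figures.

I ≈ 0.114 mA

Conductances: ΣG = 1/14.4 + 1/4.13 + 1/6.71 + 1/51.4 = 0.4801 (1/kΩ).
By the current-divider rule, I = I_total · G_k/ΣG = 2.81 × 0.04053 = 0.1139 mA.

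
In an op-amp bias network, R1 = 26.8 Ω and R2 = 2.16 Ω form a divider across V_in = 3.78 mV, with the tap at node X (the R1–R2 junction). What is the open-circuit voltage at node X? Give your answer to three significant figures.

V_th is the unloaded tap voltage: V_in · R2/(R1+R2) = 3.78 × 0.07459 = 0.2819 mV.

V_th ≈ 0.282 mV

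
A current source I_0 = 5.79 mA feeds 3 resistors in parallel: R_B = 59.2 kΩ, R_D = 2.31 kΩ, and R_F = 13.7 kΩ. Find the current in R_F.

Conductances: ΣG = 1/59.2 + 1/2.31 + 1/13.7 = 0.5228 (1/kΩ).
Current divider: I(R_F) = I_0 · G_k/ΣG = 5.79 × (0.07299/0.5228) = 5.79 × 0.1396 = 0.8084 mA.

I ≈ 0.808 mA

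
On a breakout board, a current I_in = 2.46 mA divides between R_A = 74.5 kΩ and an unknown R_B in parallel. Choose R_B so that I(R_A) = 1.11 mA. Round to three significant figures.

Two-branch current divider: I_A = I_in · R_B/(R_A + R_B).
1.11/2.46 = R_B/(R_A + R_B) → R_B = R_A · (0.4512)/(1 − 0.4512) = 74.5 × 0.8222 = 61.26 kΩ.

R_B ≈ 61.3 kΩ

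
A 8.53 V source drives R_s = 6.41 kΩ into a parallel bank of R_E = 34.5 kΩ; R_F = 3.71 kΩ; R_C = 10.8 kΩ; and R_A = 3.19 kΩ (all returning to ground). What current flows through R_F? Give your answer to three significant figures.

Parallel bank: R_p = 1/(1/34.5 + 1/3.71 + 1/10.8 + 1/3.19) = 1.419 kΩ.
V_A by voltage divider: V_A = 8.53 × 1.419/(6.41 + 1.419) = 1.546 V.
Branch current I = V_A/R_F = 1.546/3.71 = 0.4168 mA.
(Equivalently: I_total = 1.090 mA, then current-divider fraction G_k/ΣG = 0.3825.)

I ≈ 0.417 mA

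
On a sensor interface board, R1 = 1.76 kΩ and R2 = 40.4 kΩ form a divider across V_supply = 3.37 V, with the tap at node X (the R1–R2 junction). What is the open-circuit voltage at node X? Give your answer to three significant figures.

With X open, the divider is unloaded: V_th = 3.37 × 40.4/42.16 = 3.229 V.

V_th ≈ 3.23 V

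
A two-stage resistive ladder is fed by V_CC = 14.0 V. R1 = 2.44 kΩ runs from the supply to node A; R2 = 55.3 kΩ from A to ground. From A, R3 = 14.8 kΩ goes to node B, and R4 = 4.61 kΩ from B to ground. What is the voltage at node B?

V_B ≈ 2.84 V

Node A sees R2 in parallel with the series input of stage 2, R3 + R4 = 19.41 kΩ.
Effective lower resistance at A: R2 ‖ 19.41 = 14.37 kΩ.
First divider: V_A = V_CC · 14.37/(2.44 + 14.37) = 11.97 V.
V_B = V_A × 0.2375 = 2.842 V.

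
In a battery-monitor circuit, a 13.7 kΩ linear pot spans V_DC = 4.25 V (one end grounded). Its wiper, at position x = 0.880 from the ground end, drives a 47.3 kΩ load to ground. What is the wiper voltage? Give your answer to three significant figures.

V_out ≈ 3.63 V

Lower segment x·R_p = 12.06 kΩ; upper segment (1−x)·R_p = 1.644 kΩ.
R_L loads the lower segment: effective lower R = 9.607 kΩ.
V_out = 4.25 × 9.607/(1.644 + 9.607) = 3.629 V.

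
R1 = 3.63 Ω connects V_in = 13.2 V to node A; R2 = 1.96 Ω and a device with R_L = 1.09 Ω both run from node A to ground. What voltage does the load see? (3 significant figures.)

The load sits in parallel with R2, giving an effective lower resistance R2' = R2·R_L/(R2+R_L) = 0.7005 Ω.
Now apply the divider: V_out = 13.2 × 0.1618 = 2.135 V.

V_out ≈ 2.14 V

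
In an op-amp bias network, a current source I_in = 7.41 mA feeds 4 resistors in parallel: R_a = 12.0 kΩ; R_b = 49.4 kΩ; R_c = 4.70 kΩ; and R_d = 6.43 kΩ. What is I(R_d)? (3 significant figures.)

I ≈ 2.44 mA

Conductances: ΣG = 1/12.0 + 1/49.4 + 1/4.70 + 1/6.43 = 0.4719 (1/kΩ).
By the current-divider rule, I = I_in · G_k/ΣG = 7.41 × 0.3296 = 2.442 mA.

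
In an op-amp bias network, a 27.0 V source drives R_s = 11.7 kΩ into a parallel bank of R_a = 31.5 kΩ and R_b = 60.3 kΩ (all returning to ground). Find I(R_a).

Combine the parallel branches: R_p = (1/31.5 + 1/60.3)⁻¹ = 20.69 kΩ.
V_A = 27.0 × 20.69/32.39 = 17.25 V.
Branch current I = V_A/R_a = 17.25/31.5 = 0.5475 mA.
(Equivalently: I_total = 0.8336 mA, then current-divider fraction G_k/ΣG = 0.6569.)

I ≈ 0.548 mA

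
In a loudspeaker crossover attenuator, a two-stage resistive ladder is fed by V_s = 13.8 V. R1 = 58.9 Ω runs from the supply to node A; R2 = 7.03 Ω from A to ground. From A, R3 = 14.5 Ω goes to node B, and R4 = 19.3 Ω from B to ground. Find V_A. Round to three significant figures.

V_A ≈ 1.24 V

Looking into the second stage from A: R3 + R4 = 33.80 Ω appears in parallel with R2.
Effective lower resistance at A: R2 ‖ 33.80 = 5.820 Ω.
V_A = 13.8 × 5.820/(58.9 + 5.820) = 1.241 V.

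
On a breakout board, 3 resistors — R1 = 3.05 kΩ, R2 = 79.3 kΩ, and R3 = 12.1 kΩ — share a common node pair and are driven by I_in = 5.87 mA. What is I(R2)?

ΣG = 1/3.05 + 1/79.3 + 1/12.1 = 0.4231.
Current divider: I(R2) = I_in · G_k/ΣG = 5.87 × (0.01261/0.4231) = 5.87 × 0.02980 = 0.1749 mA.

I ≈ 0.175 mA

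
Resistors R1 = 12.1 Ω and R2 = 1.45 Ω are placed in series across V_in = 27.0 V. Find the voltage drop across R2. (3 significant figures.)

ΣR = 12.1 + 1.45 = 13.55 Ω.
By the voltage-divider rule, V = 27.0 × 1.450/13.55 = 2.889 V.

V ≈ 2.89 V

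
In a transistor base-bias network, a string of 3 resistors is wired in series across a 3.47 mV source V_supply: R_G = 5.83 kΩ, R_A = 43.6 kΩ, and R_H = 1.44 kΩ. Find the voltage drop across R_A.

V ≈ 2.97 mV

Series total: ΣR = 5.83 + 43.6 + 1.44 = 50.87 kΩ.
By the voltage-divider rule, V = 3.47 × 43.60/50.87 = 2.974 mV.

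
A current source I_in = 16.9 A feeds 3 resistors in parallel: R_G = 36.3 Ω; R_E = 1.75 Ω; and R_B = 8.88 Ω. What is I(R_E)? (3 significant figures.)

Conductances: ΣG = 1/36.3 + 1/1.75 + 1/8.88 = 0.7116 (1/Ω).
Current divider: I(R_E) = I_in · G_k/ΣG = 16.9 × (0.5714/0.7116) = 16.9 × 0.8030 = 13.57 A.

I ≈ 13.6 A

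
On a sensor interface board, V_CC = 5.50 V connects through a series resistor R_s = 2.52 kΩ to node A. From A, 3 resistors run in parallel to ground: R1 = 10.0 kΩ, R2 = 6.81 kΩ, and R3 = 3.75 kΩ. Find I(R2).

I ≈ 0.352 mA

Combine the parallel branches: R_p = (1/10.0 + 1/6.81 + 1/3.75)⁻¹ = 1.947 kΩ.
Node voltage V_A = V_CC · R_p/(R_s + R_p) = 5.50 × 0.4359 = 2.398 V.
I(R2) = V_A / R2 = 2.398/6.81 = 0.3521 mA.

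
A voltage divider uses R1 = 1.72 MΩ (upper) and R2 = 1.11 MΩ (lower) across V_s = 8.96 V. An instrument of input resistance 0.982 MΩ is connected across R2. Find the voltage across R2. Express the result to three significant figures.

R2 ‖ R_L = (1.11 × 0.982)/(1.11 + 0.982) = 0.5210 MΩ.
Then V_out = V_s · R2'/(R1 + R2') = 8.96 × 0.5210/2.241 = 2.083 V.
(Unloaded it would be 3.51 V; the load pulls it down.)

V_out ≈ 2.08 V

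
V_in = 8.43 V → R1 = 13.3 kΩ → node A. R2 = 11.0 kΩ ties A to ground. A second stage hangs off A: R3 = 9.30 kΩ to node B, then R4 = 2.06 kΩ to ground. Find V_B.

The second stage (R3 + R4 = 11.36 kΩ) loads node A in parallel with R2.
R2 ‖ (R3+R4) = 5.589 kΩ.
First divider: V_A = V_in · 5.589/(13.3 + 5.589) = 2.494 V.
V_B = V_A × 0.1813 = 0.4523 V.

V_B ≈ 0.452 V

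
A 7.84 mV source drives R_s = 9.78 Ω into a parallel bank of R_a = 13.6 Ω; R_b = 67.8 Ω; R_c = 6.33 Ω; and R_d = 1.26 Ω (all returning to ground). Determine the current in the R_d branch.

I ≈ 0.557 mA

Parallel bank: R_p = 1/(1/13.6 + 1/67.8 + 1/6.33 + 1/1.26) = 0.9616 Ω.
Node voltage V_A = V_s · R_p/(R_s + R_p) = 7.84 × 0.08952 = 0.7019 mV.
Branch current I = V_A/R_d = 0.7019/1.26 = 0.5570 mA.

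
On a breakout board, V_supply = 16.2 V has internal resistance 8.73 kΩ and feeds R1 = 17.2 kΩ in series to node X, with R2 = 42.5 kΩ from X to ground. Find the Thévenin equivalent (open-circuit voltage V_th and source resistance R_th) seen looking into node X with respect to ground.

R1' = 8.73 + 17.2 = 25.93 kΩ (source resistance + R1).
V_th is the unloaded tap voltage: V_supply · R2/(R1'+R2) = 16.2 × 0.6211 = 10.06 V.
Looking into X with the source shorted: R_th = R1'·R2/(R1'+R2) = 25.93 × 42.5/68.43 = 16.10 kΩ.

V_th ≈ 10.1 V, R_th ≈ 16.1 kΩ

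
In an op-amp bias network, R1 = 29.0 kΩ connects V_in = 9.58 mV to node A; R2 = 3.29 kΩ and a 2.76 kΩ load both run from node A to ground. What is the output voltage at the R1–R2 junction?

R2 ‖ R_L = (3.29 × 2.76)/(3.29 + 2.76) = 1.501 kΩ.
Then V_out = V_in · R2'/(R1 + R2') = 9.58 × 1.501/30.50 = 0.4714 mV.
(Unloaded it would be 0.976 mV; the load pulls it down.)

V_out ≈ 0.471 mV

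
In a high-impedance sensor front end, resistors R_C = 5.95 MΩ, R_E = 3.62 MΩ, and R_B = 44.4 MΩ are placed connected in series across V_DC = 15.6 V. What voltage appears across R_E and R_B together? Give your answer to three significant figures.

Total series resistance ΣR = 5.95 + 3.62 + 44.4 = 53.97 MΩ.
R_{R_E..R_B} = 3.62 + 44.4 = 48.02 MΩ.
V = V_DC · R/ΣR = 15.6 × 0.8898 = 13.88 V.

V ≈ 13.9 V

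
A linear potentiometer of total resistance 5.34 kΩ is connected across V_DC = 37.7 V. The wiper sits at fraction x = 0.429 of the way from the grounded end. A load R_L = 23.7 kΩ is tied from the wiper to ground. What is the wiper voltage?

V_out ≈ 15.3 V

The pot divides into 3.049 kΩ above the wiper and 2.291 kΩ below.
R_L loads the lower segment: effective lower R = 2.089 kΩ.
Then V_out = V_DC · 2.089/(3.049 + 2.089) = 15.33 V.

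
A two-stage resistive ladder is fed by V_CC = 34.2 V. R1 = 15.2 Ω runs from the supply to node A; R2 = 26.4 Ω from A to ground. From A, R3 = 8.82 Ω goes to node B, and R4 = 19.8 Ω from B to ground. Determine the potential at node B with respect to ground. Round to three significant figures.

V_B ≈ 11.2 V

The second stage (R3 + R4 = 28.62 Ω) loads node A in parallel with R2.
Effective lower resistance at A: R2 ‖ 28.62 = 13.73 Ω.
First divider: V_A = V_CC · 13.73/(15.2 + 13.73) = 16.23 V.
Stage 2 is unloaded, so V_B = V_A · R4/(R3+R4) = 16.23 × 19.8/28.62 = 11.23 V.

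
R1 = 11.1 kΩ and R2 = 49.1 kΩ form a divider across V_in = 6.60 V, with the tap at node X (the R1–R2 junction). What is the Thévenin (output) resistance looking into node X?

R_th ≈ 9.05 kΩ

With V_in suppressed (replaced by a short), R_th = R1 ‖ R2 = (11.10 × 49.1)/(11.10 + 49.1) = 9.053 kΩ.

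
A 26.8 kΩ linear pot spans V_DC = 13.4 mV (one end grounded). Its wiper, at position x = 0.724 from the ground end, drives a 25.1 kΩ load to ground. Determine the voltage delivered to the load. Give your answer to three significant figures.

Lower segment x·R_p = 19.40 kΩ; upper segment (1−x)·R_p = 7.397 kΩ.
(x·R_p) ‖ R_L = 10.94 kΩ.
V_out = 13.4 × 10.94/(7.397 + 10.94) = 7.996 mV.

V_out ≈ 8.00 mV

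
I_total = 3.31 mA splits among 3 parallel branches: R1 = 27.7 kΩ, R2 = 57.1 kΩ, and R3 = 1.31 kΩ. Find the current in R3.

I ≈ 3.09 mA

Total conductance ΣG = 1/27.7 + 1/57.1 + 1/1.31 = 0.8170 (units of 1/kΩ).
By the current-divider rule, I = I_total · G_k/ΣG = 3.31 × 0.9344 = 3.093 mA.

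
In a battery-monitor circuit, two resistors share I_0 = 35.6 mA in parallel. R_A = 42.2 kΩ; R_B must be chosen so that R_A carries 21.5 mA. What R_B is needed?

Two-branch current divider: I_A = I_0 · R_B/(R_A + R_B).
21.5/35.6 = R_B/(R_A + R_B) → R_B = R_A · (0.6039)/(1 − 0.6039) = 42.2 × 1.525 = 64.35 kΩ.

R_B ≈ 64.3 kΩ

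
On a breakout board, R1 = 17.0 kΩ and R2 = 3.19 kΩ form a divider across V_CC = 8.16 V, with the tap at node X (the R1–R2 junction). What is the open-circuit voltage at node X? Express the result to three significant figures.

With X open, the divider is unloaded: V_th = 8.16 × 3.19/20.19 = 1.289 V.

V_th ≈ 1.29 V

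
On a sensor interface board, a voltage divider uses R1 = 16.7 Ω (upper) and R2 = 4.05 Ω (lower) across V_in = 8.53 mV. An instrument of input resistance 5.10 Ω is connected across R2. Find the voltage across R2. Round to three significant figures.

R2 ‖ R_L = (4.05 × 5.10)/(4.05 + 5.10) = 2.257 Ω.
Then V_out = V_in · R2'/(R1 + R2') = 8.53 × 2.257/18.96 = 1.016 mV.
(Unloaded it would be 1.66 mV; the load pulls it down.)

V_out ≈ 1.02 mV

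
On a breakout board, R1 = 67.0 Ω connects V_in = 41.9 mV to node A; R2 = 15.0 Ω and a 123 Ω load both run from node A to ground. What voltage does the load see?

V_out ≈ 6.97 mV

First combine the lower leg with the load: R2 ‖ R_L = 13.37 Ω.
Then V_out = V_in · R2'/(R1 + R2') = 41.9 × 13.37/80.37 = 6.970 mV.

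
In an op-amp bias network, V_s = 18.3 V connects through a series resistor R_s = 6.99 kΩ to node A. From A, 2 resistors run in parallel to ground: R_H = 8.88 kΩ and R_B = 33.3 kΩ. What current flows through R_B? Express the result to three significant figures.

Equivalent of the parallel group: R_p = 7.011 kΩ.
V_A by voltage divider: V_A = 18.3 × 7.011/(6.99 + 7.011) = 9.163 V.
Branch current I = V_A/R_B = 9.163/33.3 = 0.2752 mA.
(Equivalently: I_total = 1.307 mA, then current-divider fraction G_k/ΣG = 0.2105.)

I ≈ 0.275 mA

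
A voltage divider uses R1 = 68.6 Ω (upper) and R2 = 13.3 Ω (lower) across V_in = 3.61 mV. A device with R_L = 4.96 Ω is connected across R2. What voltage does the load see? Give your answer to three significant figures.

V_out ≈ 0.181 mV

R2 ‖ R_L = (13.3 × 4.96)/(13.3 + 4.96) = 3.613 Ω.
Voltage divider with the loaded lower leg: V_out = 3.61 × 3.613/(68.6 + 3.613) = 3.61 × 0.05003 = 0.1806 mV.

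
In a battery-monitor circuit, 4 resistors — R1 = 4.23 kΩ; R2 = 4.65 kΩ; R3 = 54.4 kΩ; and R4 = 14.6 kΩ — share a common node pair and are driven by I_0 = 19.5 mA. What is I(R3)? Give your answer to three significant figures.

ΣG = 1/4.23 + 1/4.65 + 1/54.4 + 1/14.6 = 0.5383.
By the current-divider rule, I = I_0 · G_k/ΣG = 19.5 × 0.03415 = 0.6659 mA.

I ≈ 0.666 mA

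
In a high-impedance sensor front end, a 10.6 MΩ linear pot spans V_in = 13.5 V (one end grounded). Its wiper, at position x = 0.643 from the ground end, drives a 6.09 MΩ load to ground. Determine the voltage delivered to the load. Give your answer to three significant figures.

V_out ≈ 6.20 V

The pot divides into 3.784 MΩ above the wiper and 6.816 MΩ below.
R_L loads the lower segment: effective lower R = 3.216 MΩ.
Loaded-divider output: V_out = 13.5 × 0.4594 = 6.202 V.
(Unloaded: V_out = x·V_in = 8.68 V.)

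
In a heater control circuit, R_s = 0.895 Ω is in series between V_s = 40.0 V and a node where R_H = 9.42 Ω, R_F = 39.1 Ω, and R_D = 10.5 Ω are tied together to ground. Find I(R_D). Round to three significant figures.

Parallel bank: R_p = 1/(1/9.42 + 1/39.1 + 1/10.5) = 4.406 Ω.
V_A by voltage divider: V_A = 40.0 × 4.406/(0.895 + 4.406) = 33.25 V.
Branch current I = V_A/R_D = 33.25/10.5 = 3.166 A.

I ≈ 3.17 A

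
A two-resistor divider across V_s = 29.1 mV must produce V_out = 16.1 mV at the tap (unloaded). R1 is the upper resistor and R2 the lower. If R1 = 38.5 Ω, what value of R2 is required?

R2 ≈ 47.7 Ω

Required fraction k = V_out/V_s = 0.5533.
So R2 = R1 · V_out/(V_s − V_out) = 38.5 × 16.1/(29.1 − 16.1) = 38.5 × 1.238 = 47.68 Ω.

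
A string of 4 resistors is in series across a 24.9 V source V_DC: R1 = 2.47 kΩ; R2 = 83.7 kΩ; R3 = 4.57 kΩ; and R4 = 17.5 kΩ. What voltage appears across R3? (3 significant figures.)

Total series resistance ΣR = 2.47 + 83.7 + 4.57 + 17.5 = 108.2 kΩ.
By the voltage-divider rule, V = 24.9 × 4.570/108.2 = 1.051 V.

V ≈ 1.05 V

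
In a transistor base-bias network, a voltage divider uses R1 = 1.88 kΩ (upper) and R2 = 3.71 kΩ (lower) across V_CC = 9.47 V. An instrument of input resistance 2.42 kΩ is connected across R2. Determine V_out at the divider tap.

First combine the lower leg with the load: R2 ‖ R_L = 1.465 kΩ.
Then V_out = V_CC · R2'/(R1 + R2') = 9.47 × 1.465/3.345 = 4.147 V.
(Unloaded it would be 6.29 V; the load pulls it down.)

V_out ≈ 4.15 V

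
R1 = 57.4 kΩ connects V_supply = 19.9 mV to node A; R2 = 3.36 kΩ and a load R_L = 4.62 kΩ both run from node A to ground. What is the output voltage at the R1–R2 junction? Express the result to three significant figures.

V_out ≈ 0.652 mV

R2 ‖ R_L = (3.36 × 4.62)/(3.36 + 4.62) = 1.945 kΩ.
Now apply the divider: V_out = 19.9 × 0.03278 = 0.6523 mV.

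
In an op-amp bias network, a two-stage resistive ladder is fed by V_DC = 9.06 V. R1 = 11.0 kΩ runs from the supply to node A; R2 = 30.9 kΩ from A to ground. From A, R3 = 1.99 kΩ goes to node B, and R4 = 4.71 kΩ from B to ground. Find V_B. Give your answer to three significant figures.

V_B ≈ 2.12 V

Looking into the second stage from A: R3 + R4 = 6.700 kΩ appears in parallel with R2.
Effective lower resistance at A: R2 ‖ 6.700 = 5.506 kΩ.
V_A = 9.06 × 5.506/(11.0 + 5.506) = 3.022 V.
Stage 2 is unloaded, so V_B = V_A · R4/(R3+R4) = 3.022 × 4.71/6.700 = 2.125 V.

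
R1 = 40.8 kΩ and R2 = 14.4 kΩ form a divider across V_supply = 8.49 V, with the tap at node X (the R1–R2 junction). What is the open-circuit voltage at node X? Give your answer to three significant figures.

V_th ≈ 2.21 V

V_th is the unloaded tap voltage: V_supply · R2/(R1+R2) = 8.49 × 0.2609 = 2.215 V.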